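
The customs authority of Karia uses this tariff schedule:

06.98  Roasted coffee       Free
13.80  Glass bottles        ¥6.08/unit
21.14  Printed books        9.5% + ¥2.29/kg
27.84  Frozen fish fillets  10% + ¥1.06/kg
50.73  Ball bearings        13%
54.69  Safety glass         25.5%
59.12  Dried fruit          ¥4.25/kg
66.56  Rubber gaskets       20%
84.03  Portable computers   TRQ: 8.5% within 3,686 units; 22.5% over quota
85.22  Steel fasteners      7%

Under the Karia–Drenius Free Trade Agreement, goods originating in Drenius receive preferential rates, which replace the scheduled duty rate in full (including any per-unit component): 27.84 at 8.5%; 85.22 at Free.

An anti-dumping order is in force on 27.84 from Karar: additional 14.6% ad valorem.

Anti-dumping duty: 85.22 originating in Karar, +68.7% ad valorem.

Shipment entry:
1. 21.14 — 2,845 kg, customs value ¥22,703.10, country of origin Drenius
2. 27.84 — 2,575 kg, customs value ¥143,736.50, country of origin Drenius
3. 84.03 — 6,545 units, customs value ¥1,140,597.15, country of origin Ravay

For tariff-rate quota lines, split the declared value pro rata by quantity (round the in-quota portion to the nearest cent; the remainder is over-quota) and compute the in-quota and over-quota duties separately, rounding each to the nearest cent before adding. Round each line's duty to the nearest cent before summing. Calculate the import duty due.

¥187,593.50

Line 1 (21.14, Drenius, 2,845 kg, ¥22,703.10):
Base rate for 21.14 is 9.5% + ¥2.29/kg.
Origin Drenius is the FTA partner but 21.14 is not on the preference list; base rate stands.
Duty = ¥22,703.10 × 9.5% + 2,845 × ¥2.29 = ¥8,671.84.
Line 2 (27.84, Drenius, 2,575 kg, ¥143,736.50):
Base rate for 27.84 is 10% + ¥1.06/kg.
Origin Drenius qualifies under the Karia–Drenius agreement and 27.84 is covered: preferential rate 8.5% applies instead.
The additional-duty order on 27.84 targets Karar, not Drenius; it does not apply.
Duty = ¥143,736.50 × 8.5% = ¥12,217.60.
Line 3 (84.03, Ravay, 6,545 units, ¥1,140,597.15):
Code 84.03 is under a tariff-rate quota (threshold 3,686 units). In-quota: 3,686 units at 8.5%; over-quota: 2,859 units at 22.5%.
Pro-rata value split: in-quota = ¥1,140,597.15 × 3,686/6,545 = ¥642,359.22; over-quota = ¥1,140,597.15 − ¥642,359.22 = ¥498,237.93.
In-quota duty = ¥642,359.22 × 8.5% = ¥54,600.53. Over-quota duty = ¥498,237.93 × 22.5% = ¥112,103.53.
Line duty = ¥54,600.53 + ¥112,103.53 = ¥166,704.06.
Total = ¥8,671.84 + ¥12,217.60 + ¥166,704.06 = ¥187,593.50.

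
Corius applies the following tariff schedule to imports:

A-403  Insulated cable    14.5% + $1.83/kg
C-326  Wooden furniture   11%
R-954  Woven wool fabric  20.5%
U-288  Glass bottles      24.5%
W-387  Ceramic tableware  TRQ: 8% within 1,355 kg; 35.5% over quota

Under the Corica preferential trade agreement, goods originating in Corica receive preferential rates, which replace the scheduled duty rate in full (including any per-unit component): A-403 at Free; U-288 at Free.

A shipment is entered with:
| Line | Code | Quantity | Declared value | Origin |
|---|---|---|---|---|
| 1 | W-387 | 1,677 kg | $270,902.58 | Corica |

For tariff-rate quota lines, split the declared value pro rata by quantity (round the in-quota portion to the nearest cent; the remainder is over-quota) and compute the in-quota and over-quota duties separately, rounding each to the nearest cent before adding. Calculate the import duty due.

Line 1 (W-387, Corica, 1,677 kg, $270,902.58):
Code W-387 is under a tariff-rate quota (threshold 1,355 kg). In-quota: 1,355 kg at 8%; over-quota: 322 kg at 35.5%.
Pro-rata value split: in-quota = $270,902.58 × 1,355/1,677 = $218,886.70; over-quota = $270,902.58 − $218,886.70 = $52,015.88.
In-quota duty = $218,886.70 × 8% = $17,510.94. Over-quota duty = $52,015.88 × 35.5% = $18,465.64.
Line duty = $17,510.94 + $18,465.64 = $35,976.58.

$35,976.58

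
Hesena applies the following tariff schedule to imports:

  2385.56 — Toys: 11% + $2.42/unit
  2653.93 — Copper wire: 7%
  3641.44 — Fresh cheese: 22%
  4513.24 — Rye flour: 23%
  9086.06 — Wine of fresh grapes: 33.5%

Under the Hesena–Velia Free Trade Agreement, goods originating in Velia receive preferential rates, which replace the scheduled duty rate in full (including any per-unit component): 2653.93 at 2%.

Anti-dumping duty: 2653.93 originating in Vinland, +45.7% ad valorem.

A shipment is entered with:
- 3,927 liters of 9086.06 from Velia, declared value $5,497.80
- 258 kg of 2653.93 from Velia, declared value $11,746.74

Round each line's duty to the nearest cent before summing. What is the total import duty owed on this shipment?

Line 1 (9086.06, Velia, 3,927 liters, $5,497.80):
Base rate for 9086.06 is 33.5%.
Origin Velia is the FTA partner but 9086.06 is not on the preference list; base rate stands.
Duty = $5,497.80 × 33.5% = $1,841.76.
Line 2 (2653.93, Velia, 258 kg, $11,746.74):
Base rate for 2653.93 is 7%.
Origin Velia qualifies under the Hesena–Velia agreement and 2653.93 is covered: preferential rate 2% applies instead.
The additional-duty order on 2653.93 targets Vinland, not Velia; it does not apply.
Duty = $11,746.74 × 2% = $234.93.
Total = $1,841.76 + $234.93 = $2,076.69.

$2,076.69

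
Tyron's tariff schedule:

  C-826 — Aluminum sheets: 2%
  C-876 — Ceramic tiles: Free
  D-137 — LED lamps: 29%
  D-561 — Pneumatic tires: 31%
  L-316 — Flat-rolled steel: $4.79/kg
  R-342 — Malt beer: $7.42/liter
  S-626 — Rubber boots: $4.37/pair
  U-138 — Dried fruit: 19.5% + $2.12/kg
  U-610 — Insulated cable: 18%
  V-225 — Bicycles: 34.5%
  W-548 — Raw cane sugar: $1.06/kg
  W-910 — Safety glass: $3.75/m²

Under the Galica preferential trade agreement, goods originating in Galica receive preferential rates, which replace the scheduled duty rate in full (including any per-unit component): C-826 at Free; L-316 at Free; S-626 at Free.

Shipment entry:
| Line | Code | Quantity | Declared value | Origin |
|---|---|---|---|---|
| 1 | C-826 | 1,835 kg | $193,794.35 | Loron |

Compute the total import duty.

Line 1 (C-826, Loron, 1,835 kg, $193,794.35):
Base rate for C-826 is 2%.
C-826 has an FTA preferential rate, but origin Loron is not Galica; base rate stands.
Duty = $193,794.35 × 2% = $3,875.89.

$3,875.89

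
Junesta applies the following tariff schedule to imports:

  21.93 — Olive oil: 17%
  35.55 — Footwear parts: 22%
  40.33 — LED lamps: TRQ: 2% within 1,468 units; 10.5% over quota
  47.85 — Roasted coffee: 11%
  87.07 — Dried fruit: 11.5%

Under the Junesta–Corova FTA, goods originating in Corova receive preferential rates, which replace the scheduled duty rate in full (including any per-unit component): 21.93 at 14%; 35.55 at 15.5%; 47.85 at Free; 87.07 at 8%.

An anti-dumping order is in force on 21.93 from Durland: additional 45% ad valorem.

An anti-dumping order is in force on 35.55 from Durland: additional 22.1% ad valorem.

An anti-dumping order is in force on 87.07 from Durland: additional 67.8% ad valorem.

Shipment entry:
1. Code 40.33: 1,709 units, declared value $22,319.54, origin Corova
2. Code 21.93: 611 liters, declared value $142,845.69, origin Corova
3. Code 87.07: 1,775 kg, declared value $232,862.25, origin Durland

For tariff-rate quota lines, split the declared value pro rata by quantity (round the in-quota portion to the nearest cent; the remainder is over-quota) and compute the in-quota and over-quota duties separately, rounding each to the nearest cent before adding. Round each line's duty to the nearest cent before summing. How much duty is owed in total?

Line 1 (40.33, Corova, 1,709 units, $22,319.54):
Code 40.33 is under a tariff-rate quota (threshold 1,468 units). In-quota: 1,468 units at 2%; over-quota: 241 units at 10.5%.
Pro-rata value split: in-quota = $22,319.54 × 1,468/1,709 = $19,172.08; over-quota = $22,319.54 − $19,172.08 = $3,147.46.
In-quota duty = $19,172.08 × 2% = $383.44. Over-quota duty = $3,147.46 × 10.5% = $330.48.
Line duty = $383.44 + $330.48 = $713.92.
Line 2 (21.93, Corova, 611 liters, $142,845.69):
Base rate for 21.93 is 17%.
Origin Corova qualifies under the Junesta–Corova agreement and 21.93 is covered: preferential rate 14% applies instead.
The additional-duty order on 21.93 targets Durland, not Corova; it does not apply.
Duty = $142,845.69 × 14% = $19,998.40.
Line 3 (87.07, Durland, 1,775 kg, $232,862.25):
Base rate for 87.07 is 11.5%.
87.07 has an FTA preferential rate, but origin Durland is not Corova; base rate stands.
Additional duty on 87.07 from Durland: +67.8%. Applied ad valorem rate: 11.5% + 67.8% = 79.3%.
Duty = $232,862.25 × 79.3% = $184,659.76.
Total = $713.92 + $19,998.40 + $184,659.76 = $205,372.08.

$205,372.08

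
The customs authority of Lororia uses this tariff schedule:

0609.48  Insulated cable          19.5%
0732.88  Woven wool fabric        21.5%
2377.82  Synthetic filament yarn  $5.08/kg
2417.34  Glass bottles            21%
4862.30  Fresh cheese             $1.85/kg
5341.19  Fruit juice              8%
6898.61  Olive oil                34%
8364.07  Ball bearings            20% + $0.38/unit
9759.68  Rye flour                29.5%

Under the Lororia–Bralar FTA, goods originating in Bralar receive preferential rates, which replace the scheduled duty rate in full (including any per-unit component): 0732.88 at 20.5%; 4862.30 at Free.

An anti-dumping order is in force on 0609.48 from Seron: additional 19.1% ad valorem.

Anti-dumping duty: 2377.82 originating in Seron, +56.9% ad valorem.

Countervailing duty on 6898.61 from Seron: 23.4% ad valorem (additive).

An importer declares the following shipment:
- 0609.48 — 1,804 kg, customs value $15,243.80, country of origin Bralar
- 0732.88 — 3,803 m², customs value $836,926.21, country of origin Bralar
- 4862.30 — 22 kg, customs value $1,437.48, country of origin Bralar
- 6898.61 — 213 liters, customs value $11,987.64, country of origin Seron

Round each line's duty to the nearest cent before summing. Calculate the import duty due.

Line 1 (0609.48, Bralar, 1,804 kg, $15,243.80):
Base rate for 0609.48 is 19.5%.
Origin Bralar is the FTA partner but 0609.48 is not on the preference list; base rate stands.
The additional-duty order on 0609.48 targets Seron, not Bralar; it does not apply.
Duty = $15,243.80 × 19.5% = $2,972.54.
Line 2 (0732.88, Bralar, 3,803 m², $836,926.21):
Base rate for 0732.88 is 21.5%.
Origin Bralar qualifies under the Lororia–Bralar agreement and 0732.88 is covered: preferential rate 20.5% applies instead.
Duty = $836,926.21 × 20.5% = $171,569.87.
Line 3 (4862.30, Bralar, 22 kg, $1,437.48):
Base rate for 4862.30 is $1.85/kg.
Origin Bralar qualifies under the Lororia–Bralar agreement and 4862.30 is covered: preferential rate Free applies instead.
Duty = $1,437.48 × 0% = $0.00.
Line 4 (6898.61, Seron, 213 liters, $11,987.64):
Base rate for 6898.61 is 34%.
Additional duty on 6898.61 from Seron: +23.4%. Applied ad valorem rate: 34% + 23.4% = 57.4%.
Duty = $11,987.64 × 57.4% = $6,880.91.
Total = $2,972.54 + $171,569.87 + $0.00 + $6,880.91 = $181,423.32.

$181,423.32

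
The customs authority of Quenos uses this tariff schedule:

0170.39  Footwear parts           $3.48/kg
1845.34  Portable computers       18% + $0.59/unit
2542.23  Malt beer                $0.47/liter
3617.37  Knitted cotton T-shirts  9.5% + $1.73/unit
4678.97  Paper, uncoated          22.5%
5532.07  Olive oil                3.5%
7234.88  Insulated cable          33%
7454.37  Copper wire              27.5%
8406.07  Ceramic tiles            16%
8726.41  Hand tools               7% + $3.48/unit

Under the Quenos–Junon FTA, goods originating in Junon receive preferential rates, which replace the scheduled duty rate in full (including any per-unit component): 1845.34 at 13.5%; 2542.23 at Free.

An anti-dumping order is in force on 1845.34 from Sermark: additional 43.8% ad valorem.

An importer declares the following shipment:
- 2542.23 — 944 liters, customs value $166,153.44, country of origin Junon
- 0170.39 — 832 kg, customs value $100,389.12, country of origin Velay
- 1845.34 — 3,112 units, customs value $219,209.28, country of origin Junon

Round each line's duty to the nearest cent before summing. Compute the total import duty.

$32,488.61

Line 1 (2542.23, Junon, 944 liters, $166,153.44):
Base rate for 2542.23 is $0.47/liter.
Origin Junon qualifies under the Quenos–Junon agreement and 2542.23 is covered: preferential rate Free applies instead.
Duty = $166,153.44 × 0% = $0.00.
Line 2 (0170.39, Velay, 832 kg, $100,389.12):
Base rate for 0170.39 is $3.48/kg.
Duty = 832 × $3.48 = $2,895.36.
Line 3 (1845.34, Junon, 3,112 units, $219,209.28):
Base rate for 1845.34 is 18% + $0.59/unit.
Origin Junon qualifies under the Quenos–Junon agreement and 1845.34 is covered: preferential rate 13.5% applies instead.
The additional-duty order on 1845.34 targets Sermark, not Junon; it does not apply.
Duty = $219,209.28 × 13.5% = $29,593.25.
Total = $0.00 + $2,895.36 + $29,593.25 = $32,488.61.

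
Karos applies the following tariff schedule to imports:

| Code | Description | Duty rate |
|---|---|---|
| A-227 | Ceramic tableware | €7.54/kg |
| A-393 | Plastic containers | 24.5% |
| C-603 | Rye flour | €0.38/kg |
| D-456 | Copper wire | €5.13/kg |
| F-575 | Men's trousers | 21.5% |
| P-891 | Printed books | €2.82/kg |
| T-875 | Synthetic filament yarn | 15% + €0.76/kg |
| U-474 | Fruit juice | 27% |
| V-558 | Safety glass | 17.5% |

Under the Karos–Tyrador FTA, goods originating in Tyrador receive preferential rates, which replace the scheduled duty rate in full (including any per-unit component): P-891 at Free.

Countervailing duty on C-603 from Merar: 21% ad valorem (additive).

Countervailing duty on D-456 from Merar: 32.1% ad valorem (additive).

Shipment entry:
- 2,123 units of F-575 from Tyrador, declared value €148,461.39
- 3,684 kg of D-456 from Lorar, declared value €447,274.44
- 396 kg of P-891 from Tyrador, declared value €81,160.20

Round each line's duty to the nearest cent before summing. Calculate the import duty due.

Line 1 (F-575, Tyrador, 2,123 units, €148,461.39):
Base rate for F-575 is 21.5%.
Origin Tyrador is the FTA partner but F-575 is not on the preference list; base rate stands.
Duty = €148,461.39 × 21.5% = €31,919.20.
Line 2 (D-456, Lorar, 3,684 kg, €447,274.44):
Base rate for D-456 is €5.13/kg.
The additional-duty order on D-456 targets Merar, not Lorar; it does not apply.
Duty = 3,684 × €5.13 = €18,898.92.
Line 3 (P-891, Tyrador, 396 kg, €81,160.20):
Base rate for P-891 is €2.82/kg.
Origin Tyrador qualifies under the Karos–Tyrador agreement and P-891 is covered: preferential rate Free applies instead.
Duty = €81,160.20 × 0% = €0.00.
Total = €31,919.20 + €18,898.92 + €0.00 = €50,818.12.

€50,818.12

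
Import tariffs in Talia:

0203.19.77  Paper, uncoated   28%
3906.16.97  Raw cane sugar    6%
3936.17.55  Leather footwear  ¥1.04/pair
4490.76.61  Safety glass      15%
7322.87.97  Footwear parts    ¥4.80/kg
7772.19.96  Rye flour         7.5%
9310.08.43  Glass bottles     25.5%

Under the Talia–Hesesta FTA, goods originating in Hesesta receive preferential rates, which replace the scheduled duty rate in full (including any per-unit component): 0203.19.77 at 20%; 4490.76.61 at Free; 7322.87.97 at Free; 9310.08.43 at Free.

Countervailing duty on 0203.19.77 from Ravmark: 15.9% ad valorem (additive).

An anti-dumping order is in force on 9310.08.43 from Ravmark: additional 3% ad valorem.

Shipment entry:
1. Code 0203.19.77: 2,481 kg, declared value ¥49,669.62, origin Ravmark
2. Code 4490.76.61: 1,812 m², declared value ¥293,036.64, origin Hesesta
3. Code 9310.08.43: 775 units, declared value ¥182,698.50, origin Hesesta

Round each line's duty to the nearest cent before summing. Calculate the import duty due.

¥21,804.96

Line 1 (0203.19.77, Ravmark, 2,481 kg, ¥49,669.62):
Base rate for 0203.19.77 is 28%.
0203.19.77 has an FTA preferential rate, but origin Ravmark is not Hesesta; base rate stands.
Additional duty on 0203.19.77 from Ravmark: +15.9%. Applied ad valorem rate: 28% + 15.9% = 43.9%.
Duty = ¥49,669.62 × 43.9% = ¥21,804.96.
Line 2 (4490.76.61, Hesesta, 1,812 m², ¥293,036.64):
Base rate for 4490.76.61 is 15%.
Origin Hesesta qualifies under the Talia–Hesesta agreement and 4490.76.61 is covered: preferential rate Free applies instead.
Duty = ¥293,036.64 × 0% = ¥0.00.
Line 3 (9310.08.43, Hesesta, 775 units, ¥182,698.50):
Base rate for 9310.08.43 is 25.5%.
Origin Hesesta qualifies under the Talia–Hesesta agreement and 9310.08.43 is covered: preferential rate Free applies instead.
The additional-duty order on 9310.08.43 targets Ravmark, not Hesesta; it does not apply.
Duty = ¥182,698.50 × 0% = ¥0.00.
Total = ¥21,804.96 + ¥0.00 + ¥0.00 = ¥21,804.96.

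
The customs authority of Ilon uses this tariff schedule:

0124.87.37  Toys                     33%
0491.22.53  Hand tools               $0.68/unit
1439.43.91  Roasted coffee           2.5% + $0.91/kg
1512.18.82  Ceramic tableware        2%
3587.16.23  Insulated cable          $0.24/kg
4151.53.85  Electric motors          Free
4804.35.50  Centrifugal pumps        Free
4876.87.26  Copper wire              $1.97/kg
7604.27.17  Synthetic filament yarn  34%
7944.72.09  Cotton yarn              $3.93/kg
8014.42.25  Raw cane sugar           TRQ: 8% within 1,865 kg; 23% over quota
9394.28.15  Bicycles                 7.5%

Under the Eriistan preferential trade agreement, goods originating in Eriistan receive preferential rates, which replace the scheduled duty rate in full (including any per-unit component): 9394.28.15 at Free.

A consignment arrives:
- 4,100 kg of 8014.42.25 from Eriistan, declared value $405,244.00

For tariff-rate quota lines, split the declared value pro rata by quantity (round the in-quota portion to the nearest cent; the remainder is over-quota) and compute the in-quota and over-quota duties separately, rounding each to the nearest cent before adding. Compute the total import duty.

Line 1 (8014.42.25, Eriistan, 4,100 kg, $405,244.00):
Code 8014.42.25 is under a tariff-rate quota (threshold 1,865 kg). In-quota: 1,865 kg at 8%; over-quota: 2,235 kg at 23%.
Pro-rata value split: in-quota = $405,244.00 × 1,865/4,100 = $184,336.60; over-quota = $405,244.00 − $184,336.60 = $220,907.40.
In-quota duty = $184,336.60 × 8% = $14,746.93. Over-quota duty = $220,907.40 × 23% = $50,808.70.
Line duty = $14,746.93 + $50,808.70 = $65,555.63.

$65,555.63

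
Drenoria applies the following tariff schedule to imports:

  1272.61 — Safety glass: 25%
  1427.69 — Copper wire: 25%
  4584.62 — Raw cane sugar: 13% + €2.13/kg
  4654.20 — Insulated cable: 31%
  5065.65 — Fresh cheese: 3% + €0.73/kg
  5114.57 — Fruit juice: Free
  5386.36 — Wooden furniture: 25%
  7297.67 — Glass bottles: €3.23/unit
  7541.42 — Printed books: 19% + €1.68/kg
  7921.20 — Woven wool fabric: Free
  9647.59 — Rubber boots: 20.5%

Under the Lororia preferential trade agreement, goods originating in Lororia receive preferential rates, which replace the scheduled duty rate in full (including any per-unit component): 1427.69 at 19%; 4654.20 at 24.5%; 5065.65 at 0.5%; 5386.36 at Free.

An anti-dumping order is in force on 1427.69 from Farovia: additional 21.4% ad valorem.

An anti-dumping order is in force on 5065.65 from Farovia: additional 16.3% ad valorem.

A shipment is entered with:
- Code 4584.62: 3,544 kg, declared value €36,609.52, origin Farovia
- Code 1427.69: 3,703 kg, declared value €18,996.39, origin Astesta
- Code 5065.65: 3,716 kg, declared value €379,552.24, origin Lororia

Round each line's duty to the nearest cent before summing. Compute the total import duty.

Line 1 (4584.62, Farovia, 3,544 kg, €36,609.52):
Base rate for 4584.62 is 13% + €2.13/kg.
Duty = €36,609.52 × 13% + 3,544 × €2.13 = €12,307.96.
Line 2 (1427.69, Astesta, 3,703 kg, €18,996.39):
Base rate for 1427.69 is 25%.
1427.69 has an FTA preferential rate, but origin Astesta is not Lororia; base rate stands.
The additional-duty order on 1427.69 targets Farovia, not Astesta; it does not apply.
Duty = €18,996.39 × 25% = €4,749.10.
Line 3 (5065.65, Lororia, 3,716 kg, €379,552.24):
Base rate for 5065.65 is 3% + €0.73/kg.
Origin Lororia qualifies under the Drenoria–Lororia agreement and 5065.65 is covered: preferential rate 0.5% applies instead.
The additional-duty order on 5065.65 targets Farovia, not Lororia; it does not apply.
Duty = €379,552.24 × 0.5% = €1,897.76.
Total = €12,307.96 + €4,749.10 + €1,897.76 = €18,954.82.

€18,954.82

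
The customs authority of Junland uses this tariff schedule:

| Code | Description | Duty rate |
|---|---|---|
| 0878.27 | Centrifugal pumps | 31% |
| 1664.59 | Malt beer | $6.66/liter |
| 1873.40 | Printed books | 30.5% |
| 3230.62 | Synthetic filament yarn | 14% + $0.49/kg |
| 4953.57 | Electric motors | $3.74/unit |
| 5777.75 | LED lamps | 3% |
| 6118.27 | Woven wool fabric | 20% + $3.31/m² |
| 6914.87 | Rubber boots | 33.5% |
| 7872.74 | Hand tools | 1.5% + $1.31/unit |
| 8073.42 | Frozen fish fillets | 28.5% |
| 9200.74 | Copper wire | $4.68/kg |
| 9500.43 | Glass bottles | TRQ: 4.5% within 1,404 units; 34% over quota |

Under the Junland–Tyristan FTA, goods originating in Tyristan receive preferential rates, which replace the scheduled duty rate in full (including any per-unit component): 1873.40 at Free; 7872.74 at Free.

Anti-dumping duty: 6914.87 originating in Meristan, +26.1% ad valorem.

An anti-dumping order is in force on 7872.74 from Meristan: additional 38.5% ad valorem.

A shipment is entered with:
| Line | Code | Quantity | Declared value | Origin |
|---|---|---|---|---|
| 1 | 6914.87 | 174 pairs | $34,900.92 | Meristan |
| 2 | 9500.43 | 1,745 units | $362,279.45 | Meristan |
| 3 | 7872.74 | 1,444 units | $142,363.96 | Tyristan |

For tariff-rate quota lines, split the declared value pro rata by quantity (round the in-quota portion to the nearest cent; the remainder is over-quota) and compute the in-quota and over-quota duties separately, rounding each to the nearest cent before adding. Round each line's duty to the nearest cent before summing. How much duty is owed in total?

$57,988.05

Line 1 (6914.87, Meristan, 174 pairs, $34,900.92):
Base rate for 6914.87 is 33.5%.
Additional duty on 6914.87 from Meristan: +26.1%. Applied ad valorem rate: 33.5% + 26.1% = 59.6%.
Duty = $34,900.92 × 59.6% = $20,800.95.
Line 2 (9500.43, Meristan, 1,745 units, $362,279.45):
Code 9500.43 is under a tariff-rate quota (threshold 1,404 units). In-quota: 1,404 units at 4.5%; over-quota: 341 units at 34%.
Pro-rata value split: in-quota = $362,279.45 × 1,404/1,745 = $291,484.44; over-quota = $362,279.45 − $291,484.44 = $70,795.01.
In-quota duty = $291,484.44 × 4.5% = $13,116.80. Over-quota duty = $70,795.01 × 34% = $24,070.30.
Line duty = $13,116.80 + $24,070.30 = $37,187.10.
Line 3 (7872.74, Tyristan, 1,444 units, $142,363.96):
Base rate for 7872.74 is 1.5% + $1.31/unit.
Origin Tyristan qualifies under the Junland–Tyristan agreement and 7872.74 is covered: preferential rate Free applies instead.
The additional-duty order on 7872.74 targets Meristan, not Tyristan; it does not apply.
Duty = $142,363.96 × 0% = $0.00.
Total = $20,800.95 + $37,187.10 + $0.00 = $57,988.05.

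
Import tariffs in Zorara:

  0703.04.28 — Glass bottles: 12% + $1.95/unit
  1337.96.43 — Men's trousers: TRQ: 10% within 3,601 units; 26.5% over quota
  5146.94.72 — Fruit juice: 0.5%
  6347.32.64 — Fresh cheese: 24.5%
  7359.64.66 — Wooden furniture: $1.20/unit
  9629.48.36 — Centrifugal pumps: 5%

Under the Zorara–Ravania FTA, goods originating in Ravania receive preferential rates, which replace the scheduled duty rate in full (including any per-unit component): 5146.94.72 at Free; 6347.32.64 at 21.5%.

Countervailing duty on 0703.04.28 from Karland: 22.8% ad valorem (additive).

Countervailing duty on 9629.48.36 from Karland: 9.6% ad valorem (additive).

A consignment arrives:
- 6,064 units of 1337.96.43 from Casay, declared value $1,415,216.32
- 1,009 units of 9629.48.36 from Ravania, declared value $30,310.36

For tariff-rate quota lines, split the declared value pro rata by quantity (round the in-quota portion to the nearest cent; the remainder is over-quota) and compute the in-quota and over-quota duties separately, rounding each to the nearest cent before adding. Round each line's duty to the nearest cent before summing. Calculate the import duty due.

Line 1 (1337.96.43, Casay, 6,064 units, $1,415,216.32):
Code 1337.96.43 is under a tariff-rate quota (threshold 3,601 units). In-quota: 3,601 units at 10%; over-quota: 2,463 units at 26.5%.
Pro-rata value split: in-quota = $1,415,216.32 × 3,601/6,064 = $840,401.38; over-quota = $1,415,216.32 − $840,401.38 = $574,814.94.
In-quota duty = $840,401.38 × 10% = $84,040.14. Over-quota duty = $574,814.94 × 26.5% = $152,325.96.
Line duty = $84,040.14 + $152,325.96 = $236,366.10.
Line 2 (9629.48.36, Ravania, 1,009 units, $30,310.36):
Base rate for 9629.48.36 is 5%.
Origin Ravania is the FTA partner but 9629.48.36 is not on the preference list; base rate stands.
The additional-duty order on 9629.48.36 targets Karland, not Ravania; it does not apply.
Duty = $30,310.36 × 5% = $1,515.52.
Total = $236,366.10 + $1,515.52 = $237,881.62.

$237,881.62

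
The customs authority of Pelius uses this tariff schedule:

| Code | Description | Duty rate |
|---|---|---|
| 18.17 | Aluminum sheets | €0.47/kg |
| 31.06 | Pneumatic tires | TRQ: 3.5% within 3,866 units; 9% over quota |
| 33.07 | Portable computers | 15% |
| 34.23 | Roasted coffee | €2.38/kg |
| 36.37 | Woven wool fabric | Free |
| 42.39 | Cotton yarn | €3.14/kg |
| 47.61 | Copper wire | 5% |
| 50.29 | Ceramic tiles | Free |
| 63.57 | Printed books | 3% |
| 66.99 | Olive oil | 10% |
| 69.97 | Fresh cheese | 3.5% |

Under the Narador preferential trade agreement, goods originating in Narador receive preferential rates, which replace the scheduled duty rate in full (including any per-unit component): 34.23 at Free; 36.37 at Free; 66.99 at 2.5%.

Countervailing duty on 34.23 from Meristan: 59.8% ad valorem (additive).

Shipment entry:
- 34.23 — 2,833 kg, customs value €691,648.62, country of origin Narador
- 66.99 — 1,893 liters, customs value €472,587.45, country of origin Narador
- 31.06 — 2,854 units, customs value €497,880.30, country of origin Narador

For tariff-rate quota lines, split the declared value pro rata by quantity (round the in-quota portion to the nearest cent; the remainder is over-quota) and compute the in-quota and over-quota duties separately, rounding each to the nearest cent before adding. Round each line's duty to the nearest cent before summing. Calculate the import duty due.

Line 1 (34.23, Narador, 2,833 kg, €691,648.62):
Base rate for 34.23 is €2.38/kg.
Origin Narador qualifies under the Pelius–Narador agreement and 34.23 is covered: preferential rate Free applies instead.
The additional-duty order on 34.23 targets Meristan, not Narador; it does not apply.
Duty = €691,648.62 × 0% = €0.00.
Line 2 (66.99, Narador, 1,893 liters, €472,587.45):
Base rate for 66.99 is 10%.
Origin Narador qualifies under the Pelius–Narador agreement and 66.99 is covered: preferential rate 2.5% applies instead.
Duty = €472,587.45 × 2.5% = €11,814.69.
Line 3 (31.06, Narador, 2,854 units, €497,880.30):
Code 31.06 is under a tariff-rate quota (threshold 3,866 units). Quantity 2,854 units is within the quota, so the in-quota rate 3.5% applies to the full value.
Duty = €497,880.30 × 3.5% = €17,425.81.
Total = €0.00 + €11,814.69 + €17,425.81 = €29,240.50.

€29,240.50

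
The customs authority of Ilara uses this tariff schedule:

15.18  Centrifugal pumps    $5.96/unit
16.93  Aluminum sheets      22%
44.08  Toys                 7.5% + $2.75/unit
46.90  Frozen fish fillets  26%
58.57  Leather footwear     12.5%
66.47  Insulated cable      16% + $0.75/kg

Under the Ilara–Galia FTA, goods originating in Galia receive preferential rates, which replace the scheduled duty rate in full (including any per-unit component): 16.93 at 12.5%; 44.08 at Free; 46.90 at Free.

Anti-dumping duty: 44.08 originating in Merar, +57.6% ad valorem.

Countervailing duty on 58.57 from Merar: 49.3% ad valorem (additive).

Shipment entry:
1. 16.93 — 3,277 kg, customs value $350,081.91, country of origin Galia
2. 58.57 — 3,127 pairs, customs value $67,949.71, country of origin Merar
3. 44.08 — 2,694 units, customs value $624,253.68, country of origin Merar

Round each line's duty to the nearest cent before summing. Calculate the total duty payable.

$499,550.81

Line 1 (16.93, Galia, 3,277 kg, $350,081.91):
Base rate for 16.93 is 22%.
Origin Galia qualifies under the Ilara–Galia agreement and 16.93 is covered: preferential rate 12.5% applies instead.
Duty = $350,081.91 × 12.5% = $43,760.24.
Line 2 (58.57, Merar, 3,127 pairs, $67,949.71):
Base rate for 58.57 is 12.5%.
Additional duty on 58.57 from Merar: +49.3%. Applied ad valorem rate: 12.5% + 49.3% = 61.8%.
Duty = $67,949.71 × 61.8% = $41,992.92.
Line 3 (44.08, Merar, 2,694 units, $624,253.68):
Base rate for 44.08 is 7.5% + $2.75/unit.
44.08 has an FTA preferential rate, but origin Merar is not Galia; base rate stands.
Additional duty on 44.08 from Merar: +57.6%. Applied ad valorem rate: 7.5% + 57.6% = 65.1%.
Duty = $624,253.68 × 65.1% + 2,694 × $2.75 = $413,797.65.
Total = $43,760.24 + $41,992.92 + $413,797.65 = $499,550.81.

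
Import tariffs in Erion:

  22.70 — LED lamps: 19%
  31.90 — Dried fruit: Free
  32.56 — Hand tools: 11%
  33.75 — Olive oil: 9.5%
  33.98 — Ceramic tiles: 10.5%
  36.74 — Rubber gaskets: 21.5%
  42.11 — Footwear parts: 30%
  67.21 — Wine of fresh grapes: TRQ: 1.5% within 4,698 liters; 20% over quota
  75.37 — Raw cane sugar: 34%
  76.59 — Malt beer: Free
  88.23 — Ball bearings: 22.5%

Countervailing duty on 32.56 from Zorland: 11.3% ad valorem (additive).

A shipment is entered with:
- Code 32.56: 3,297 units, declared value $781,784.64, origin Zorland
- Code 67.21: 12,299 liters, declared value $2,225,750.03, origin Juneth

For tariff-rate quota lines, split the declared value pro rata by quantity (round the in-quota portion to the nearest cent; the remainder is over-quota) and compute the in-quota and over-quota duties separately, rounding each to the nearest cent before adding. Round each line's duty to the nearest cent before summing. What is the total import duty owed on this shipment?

Line 1 (32.56, Zorland, 3,297 units, $781,784.64):
Base rate for 32.56 is 11%.
Additional duty on 32.56 from Zorland: +11.3%. Applied ad valorem rate: 11% + 11.3% = 22.3%.
Duty = $781,784.64 × 22.3% = $174,337.97.
Line 2 (67.21, Juneth, 12,299 liters, $2,225,750.03):
Code 67.21 is under a tariff-rate quota (threshold 4,698 liters). In-quota: 4,698 liters at 1.5%; over-quota: 7,601 liters at 20%.
Pro-rata value split: in-quota = $2,225,750.03 × 4,698/12,299 = $850,197.06; over-quota = $2,225,750.03 − $850,197.06 = $1,375,552.97.
In-quota duty = $850,197.06 × 1.5% = $12,752.96. Over-quota duty = $1,375,552.97 × 20% = $275,110.59.
Line duty = $12,752.96 + $275,110.59 = $287,863.55.
Total = $174,337.97 + $287,863.55 = $462,201.52.

$462,201.52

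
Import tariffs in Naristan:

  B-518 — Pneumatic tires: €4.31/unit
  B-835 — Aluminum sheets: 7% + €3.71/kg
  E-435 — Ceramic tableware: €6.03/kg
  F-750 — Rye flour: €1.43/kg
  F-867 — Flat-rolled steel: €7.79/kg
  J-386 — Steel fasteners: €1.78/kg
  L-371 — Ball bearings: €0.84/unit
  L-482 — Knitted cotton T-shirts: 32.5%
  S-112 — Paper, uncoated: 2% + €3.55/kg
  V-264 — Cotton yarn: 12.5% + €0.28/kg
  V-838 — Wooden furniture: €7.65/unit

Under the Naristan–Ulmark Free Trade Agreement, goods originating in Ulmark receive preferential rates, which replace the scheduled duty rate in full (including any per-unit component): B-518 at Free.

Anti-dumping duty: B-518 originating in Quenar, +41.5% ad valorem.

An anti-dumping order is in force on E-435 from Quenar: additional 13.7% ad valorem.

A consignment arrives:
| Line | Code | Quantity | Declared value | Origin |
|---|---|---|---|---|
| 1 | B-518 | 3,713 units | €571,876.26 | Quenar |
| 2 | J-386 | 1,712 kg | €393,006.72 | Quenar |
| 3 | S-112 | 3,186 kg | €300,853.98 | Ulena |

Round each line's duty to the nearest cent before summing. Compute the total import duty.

Line 1 (B-518, Quenar, 3,713 units, €571,876.26):
Base rate for B-518 is €4.31/unit.
B-518 has an FTA preferential rate, but origin Quenar is not Ulmark; base rate stands.
Additional duty on B-518 from Quenar: +41.5% ad valorem. Applied ad valorem rate = 41.5%.
Duty = €571,876.26 × 41.5% + 3,713 × €4.31 = €253,331.68.
Line 2 (J-386, Quenar, 1,712 kg, €393,006.72):
Base rate for J-386 is €1.78/kg.
Duty = 1,712 × €1.78 = €3,047.36.
Line 3 (S-112, Ulena, 3,186 kg, €300,853.98):
Base rate for S-112 is 2% + €3.55/kg.
Duty = €300,853.98 × 2% + 3,186 × €3.55 = €17,327.38.
Total = €253,331.68 + €3,047.36 + €17,327.38 = €273,706.42.

€273,706.42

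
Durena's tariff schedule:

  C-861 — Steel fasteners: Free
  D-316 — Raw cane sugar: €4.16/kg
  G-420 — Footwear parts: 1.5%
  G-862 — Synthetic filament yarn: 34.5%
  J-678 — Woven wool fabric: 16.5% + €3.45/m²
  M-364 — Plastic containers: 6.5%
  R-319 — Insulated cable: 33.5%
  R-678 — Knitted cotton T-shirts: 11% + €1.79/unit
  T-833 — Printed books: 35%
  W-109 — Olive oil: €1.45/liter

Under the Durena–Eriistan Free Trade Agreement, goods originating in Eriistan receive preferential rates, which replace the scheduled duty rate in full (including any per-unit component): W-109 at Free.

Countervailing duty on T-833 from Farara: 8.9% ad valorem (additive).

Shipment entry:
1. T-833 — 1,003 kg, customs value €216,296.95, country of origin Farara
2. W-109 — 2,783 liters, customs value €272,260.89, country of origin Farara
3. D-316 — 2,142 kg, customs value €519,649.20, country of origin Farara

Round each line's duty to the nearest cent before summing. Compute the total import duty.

Line 1 (T-833, Farara, 1,003 kg, €216,296.95):
Base rate for T-833 is 35%.
Additional duty on T-833 from Farara: +8.9%. Applied ad valorem rate: 35% + 8.9% = 43.9%.
Duty = €216,296.95 × 43.9% = €94,954.36.
Line 2 (W-109, Farara, 2,783 liters, €272,260.89):
Base rate for W-109 is €1.45/liter.
W-109 has an FTA preferential rate, but origin Farara is not Eriistan; base rate stands.
Duty = 2,783 × €1.45 = €4,035.35.
Line 3 (D-316, Farara, 2,142 kg, €519,649.20):
Base rate for D-316 is €4.16/kg.
Duty = 2,142 × €4.16 = €8,910.72.
Total = €94,954.36 + €4,035.35 + €8,910.72 = €107,900.43.

€107,900.43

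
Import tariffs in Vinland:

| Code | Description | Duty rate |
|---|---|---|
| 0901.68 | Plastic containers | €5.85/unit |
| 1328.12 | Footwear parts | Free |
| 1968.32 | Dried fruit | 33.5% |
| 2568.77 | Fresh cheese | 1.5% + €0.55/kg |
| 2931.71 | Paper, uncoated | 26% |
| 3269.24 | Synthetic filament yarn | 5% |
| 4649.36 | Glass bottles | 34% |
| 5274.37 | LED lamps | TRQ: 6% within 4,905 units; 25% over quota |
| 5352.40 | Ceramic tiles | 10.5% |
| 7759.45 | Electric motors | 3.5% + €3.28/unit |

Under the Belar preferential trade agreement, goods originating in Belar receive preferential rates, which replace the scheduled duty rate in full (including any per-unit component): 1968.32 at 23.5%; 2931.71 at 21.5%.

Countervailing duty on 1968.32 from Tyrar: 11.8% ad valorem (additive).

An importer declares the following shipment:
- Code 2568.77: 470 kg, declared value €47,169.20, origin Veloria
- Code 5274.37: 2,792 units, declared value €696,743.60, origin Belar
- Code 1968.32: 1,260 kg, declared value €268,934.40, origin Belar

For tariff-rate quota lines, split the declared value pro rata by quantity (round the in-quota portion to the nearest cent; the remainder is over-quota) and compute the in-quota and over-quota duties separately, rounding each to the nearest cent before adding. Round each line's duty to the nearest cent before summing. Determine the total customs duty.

€105,970.24

Line 1 (2568.77, Veloria, 470 kg, €47,169.20):
Base rate for 2568.77 is 1.5% + €0.55/kg.
Duty = €47,169.20 × 1.5% + 470 × €0.55 = €966.04.
Line 2 (5274.37, Belar, 2,792 units, €696,743.60):
Code 5274.37 is under a tariff-rate quota (threshold 4,905 units). Quantity 2,792 units is within the quota, so the in-quota rate 6% applies to the full value.
Duty = €696,743.60 × 6% = €41,804.62.
Line 3 (1968.32, Belar, 1,260 kg, €268,934.40):
Base rate for 1968.32 is 33.5%.
Origin Belar qualifies under the Vinland–Belar agreement and 1968.32 is covered: preferential rate 23.5% applies instead.
The additional-duty order on 1968.32 targets Tyrar, not Belar; it does not apply.
Duty = €268,934.40 × 23.5% = €63,199.58.
Total = €966.04 + €41,804.62 + €63,199.58 = €105,970.24.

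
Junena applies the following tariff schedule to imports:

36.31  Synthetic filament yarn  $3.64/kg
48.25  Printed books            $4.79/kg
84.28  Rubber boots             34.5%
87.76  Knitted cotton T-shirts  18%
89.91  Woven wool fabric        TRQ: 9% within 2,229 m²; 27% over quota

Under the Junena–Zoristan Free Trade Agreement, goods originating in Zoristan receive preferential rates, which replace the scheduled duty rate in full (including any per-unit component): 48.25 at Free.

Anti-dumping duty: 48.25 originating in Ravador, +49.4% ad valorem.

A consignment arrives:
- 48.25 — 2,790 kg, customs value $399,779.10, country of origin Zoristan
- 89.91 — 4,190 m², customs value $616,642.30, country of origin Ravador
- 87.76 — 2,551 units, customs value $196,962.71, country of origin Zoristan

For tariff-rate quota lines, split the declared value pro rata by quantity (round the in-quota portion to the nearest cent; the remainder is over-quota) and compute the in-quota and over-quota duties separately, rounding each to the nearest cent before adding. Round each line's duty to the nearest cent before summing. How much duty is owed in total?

$142,899.16

Line 1 (48.25, Zoristan, 2,790 kg, $399,779.10):
Base rate for 48.25 is $4.79/kg.
Origin Zoristan qualifies under the Junena–Zoristan agreement and 48.25 is covered: preferential rate Free applies instead.
The additional-duty order on 48.25 targets Ravador, not Zoristan; it does not apply.
Duty = $399,779.10 × 0% = $0.00.
Line 2 (89.91, Ravador, 4,190 m², $616,642.30):
Code 89.91 is under a tariff-rate quota (threshold 2,229 m²). In-quota: 2,229 m² at 9%; over-quota: 1,961 m² at 27%.
Pro-rata value split: in-quota = $616,642.30 × 2,229/4,190 = $328,041.93; over-quota = $616,642.30 − $328,041.93 = $288,600.37.
In-quota duty = $328,041.93 × 9% = $29,523.77. Over-quota duty = $288,600.37 × 27% = $77,922.10.
Line duty = $29,523.77 + $77,922.10 = $107,445.87.
Line 3 (87.76, Zoristan, 2,551 units, $196,962.71):
Base rate for 87.76 is 18%.
Origin Zoristan is the FTA partner but 87.76 is not on the preference list; base rate stands.
Duty = $196,962.71 × 18% = $35,453.29.
Total = $0.00 + $107,445.87 + $35,453.29 = $142,899.16.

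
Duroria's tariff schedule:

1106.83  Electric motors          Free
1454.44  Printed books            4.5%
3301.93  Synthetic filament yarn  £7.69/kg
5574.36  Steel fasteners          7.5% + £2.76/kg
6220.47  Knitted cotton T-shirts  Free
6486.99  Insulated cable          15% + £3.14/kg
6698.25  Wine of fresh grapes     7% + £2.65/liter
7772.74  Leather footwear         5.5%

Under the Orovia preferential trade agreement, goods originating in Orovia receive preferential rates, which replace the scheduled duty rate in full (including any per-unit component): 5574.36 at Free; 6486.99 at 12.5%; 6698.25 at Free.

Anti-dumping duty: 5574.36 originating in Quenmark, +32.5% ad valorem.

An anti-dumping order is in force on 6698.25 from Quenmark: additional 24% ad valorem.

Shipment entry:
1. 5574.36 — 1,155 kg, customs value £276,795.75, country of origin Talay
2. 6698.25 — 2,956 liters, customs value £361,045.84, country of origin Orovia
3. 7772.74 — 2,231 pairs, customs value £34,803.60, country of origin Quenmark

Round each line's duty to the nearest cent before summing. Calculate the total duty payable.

Line 1 (5574.36, Talay, 1,155 kg, £276,795.75):
Base rate for 5574.36 is 7.5% + £2.76/kg.
5574.36 has an FTA preferential rate, but origin Talay is not Orovia; base rate stands.
The additional-duty order on 5574.36 targets Quenmark, not Talay; it does not apply.
Duty = £276,795.75 × 7.5% + 1,155 × £2.76 = £23,947.48.
Line 2 (6698.25, Orovia, 2,956 liters, £361,045.84):
Base rate for 6698.25 is 7% + £2.65/liter.
Origin Orovia qualifies under the Duroria–Orovia agreement and 6698.25 is covered: preferential rate Free applies instead.
The additional-duty order on 6698.25 targets Quenmark, not Orovia; it does not apply.
Duty = £361,045.84 × 0% = £0.00.
Line 3 (7772.74, Quenmark, 2,231 pairs, £34,803.60):
Base rate for 7772.74 is 5.5%.
Duty = £34,803.60 × 5.5% = £1,914.20.
Total = £23,947.48 + £0.00 + £1,914.20 = £25,861.68.

£25,861.68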